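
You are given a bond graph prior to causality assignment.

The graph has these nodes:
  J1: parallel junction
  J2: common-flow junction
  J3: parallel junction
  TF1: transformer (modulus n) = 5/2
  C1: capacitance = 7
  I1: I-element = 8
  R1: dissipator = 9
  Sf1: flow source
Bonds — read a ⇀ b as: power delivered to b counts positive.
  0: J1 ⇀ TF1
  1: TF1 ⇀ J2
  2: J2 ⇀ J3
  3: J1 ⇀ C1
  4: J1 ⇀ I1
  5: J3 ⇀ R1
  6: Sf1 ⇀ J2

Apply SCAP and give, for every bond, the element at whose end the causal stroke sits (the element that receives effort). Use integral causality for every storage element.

b0 stroke→TF1
b1 stroke→J2
b2 stroke→J2
b3 stroke→J1
b4 stroke→I1
b5 stroke→J3
b6 stroke→Sf1

b6 stroke→Sf1  (Sf1: flow source, stroke at near end)
b1 stroke→J2  (1-jn J2 has f-setter on 6)
b2 stroke→J2  (common-f at J2 fixed by 6)
b5 stroke→J3  (J3: last free bond brings effort in)
b0 stroke→TF1  (through TF1, causality passes straight; one stroke at TF1)
b3 stroke→J1  (prefer integral on C1)
b4 stroke→I1  (common-e at J1 fixed by 3)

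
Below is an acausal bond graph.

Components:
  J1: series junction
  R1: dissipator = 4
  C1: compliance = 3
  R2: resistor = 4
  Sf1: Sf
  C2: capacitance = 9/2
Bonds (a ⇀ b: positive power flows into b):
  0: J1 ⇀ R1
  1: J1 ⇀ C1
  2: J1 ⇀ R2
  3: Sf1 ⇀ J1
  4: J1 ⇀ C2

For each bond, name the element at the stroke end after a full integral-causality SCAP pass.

b0 stroke→J1
b1 stroke→J1
b2 stroke→J1
b3 stroke→Sf1
b4 stroke→J1

b3 |Sf1  (Sf1 (Sf) sets flow on bond)
b0 |J1  (common-f at J1 fixed by 3)
b1 |J1  (common-f at J1 fixed by 3)
b2 |J1  (common-f at J1 fixed by 3)
b4 |J1  (common-f at J1 fixed by 3)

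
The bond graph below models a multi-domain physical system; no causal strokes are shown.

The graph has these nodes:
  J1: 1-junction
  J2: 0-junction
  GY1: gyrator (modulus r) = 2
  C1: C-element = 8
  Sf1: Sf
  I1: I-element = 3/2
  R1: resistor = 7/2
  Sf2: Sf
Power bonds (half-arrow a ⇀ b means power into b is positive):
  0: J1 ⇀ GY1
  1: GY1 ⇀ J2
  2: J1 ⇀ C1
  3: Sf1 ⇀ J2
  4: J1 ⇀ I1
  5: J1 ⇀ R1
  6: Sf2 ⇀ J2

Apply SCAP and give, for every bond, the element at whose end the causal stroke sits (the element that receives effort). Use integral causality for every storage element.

bond 3 →Sf1  (Sf1: flow source, stroke at near end)
bond 6 →Sf2  (Sf2 (Sf) sets flow on bond)
bond 1 →J2  (J2 needs exactly one e-in)
bond 0 →J1  (GY1: gyrator matches bond 1)
bond 2 →J1  (C1 outputs effort q/C1)
bond 4 →I1  (I1 integral (f out))
bond 5 →J1  (J1: bond 4 brought flow, rest push out)

#0 stroke→J1
#1 stroke→J2
#2 stroke→J1
#3 stroke→Sf1
#4 stroke→I1
#5 stroke→J1
#6 stroke→Sf2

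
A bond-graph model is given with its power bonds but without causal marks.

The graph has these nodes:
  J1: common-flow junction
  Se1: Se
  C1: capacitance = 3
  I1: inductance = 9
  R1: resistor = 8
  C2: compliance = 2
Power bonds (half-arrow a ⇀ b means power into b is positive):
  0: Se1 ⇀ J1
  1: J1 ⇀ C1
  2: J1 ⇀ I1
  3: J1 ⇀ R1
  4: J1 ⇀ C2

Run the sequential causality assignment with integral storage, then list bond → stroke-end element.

#0 stroke at J1
#1 stroke at J1
#2 stroke at I1
#3 stroke at J1
#4 stroke at J1

#0 →J1  (source Se1 imposes e)
#1 →J1  (C1 outputs effort q/C1)
#2 →I1  (I1 integral (f out))
#3 →J1  (common-f at J1 fixed by 2)
#4 →J1  (1-jn J1 has f-setter on 2)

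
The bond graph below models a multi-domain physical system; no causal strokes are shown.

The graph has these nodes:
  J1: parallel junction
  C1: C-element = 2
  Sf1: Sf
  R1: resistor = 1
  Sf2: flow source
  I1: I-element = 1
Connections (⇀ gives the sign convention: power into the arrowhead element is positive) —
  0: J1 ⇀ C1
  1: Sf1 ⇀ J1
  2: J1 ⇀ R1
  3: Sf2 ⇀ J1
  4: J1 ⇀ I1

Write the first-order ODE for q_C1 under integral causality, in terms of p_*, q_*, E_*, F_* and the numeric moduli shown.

dq_C1/dt = F_Sf1 + F_Sf2 - p_I1 - q_C1/2

b1 →Sf1  (Sf1: flow source, stroke at near end)
b3 →Sf2  (Sf2 fixes flow; stroke at Sf2)
b0 →J1  (C1 outputs effort q/C1)
b2 →R1  (J1 effort already set via bond 0)
b4 →I1  (J1 effort already set via bond 0)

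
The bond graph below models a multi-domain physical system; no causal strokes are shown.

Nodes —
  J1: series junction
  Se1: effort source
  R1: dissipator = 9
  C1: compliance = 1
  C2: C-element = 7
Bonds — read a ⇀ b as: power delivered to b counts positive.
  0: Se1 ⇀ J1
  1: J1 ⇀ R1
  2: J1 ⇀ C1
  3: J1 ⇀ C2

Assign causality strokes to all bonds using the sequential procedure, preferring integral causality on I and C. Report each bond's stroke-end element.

#0 stroke→J1  (Se1: effort source, stroke at far end)
#2 stroke→J1  (C1 outputs effort q/C1)
#3 stroke→J1  (prefer integral on C2)
#1 stroke→R1  (only one flow-in slot at J1)

#0 →J1
#1 →R1
#2 →J1
#3 →J1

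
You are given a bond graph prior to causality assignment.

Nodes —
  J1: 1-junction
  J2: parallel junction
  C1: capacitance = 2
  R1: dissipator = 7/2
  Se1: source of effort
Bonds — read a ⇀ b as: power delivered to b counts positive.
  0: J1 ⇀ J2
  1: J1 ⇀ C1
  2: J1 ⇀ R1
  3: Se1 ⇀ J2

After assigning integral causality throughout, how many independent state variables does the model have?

b3 stroke→J2  (source Se1 imposes e)
b0 stroke→J1  (J2: bond 3 brought effort, rest push out)
b1 stroke→J1  (C1: C, integral causality)
b2 stroke→R1  (J1: last free bond brings flow in)

1  (C1 all integral)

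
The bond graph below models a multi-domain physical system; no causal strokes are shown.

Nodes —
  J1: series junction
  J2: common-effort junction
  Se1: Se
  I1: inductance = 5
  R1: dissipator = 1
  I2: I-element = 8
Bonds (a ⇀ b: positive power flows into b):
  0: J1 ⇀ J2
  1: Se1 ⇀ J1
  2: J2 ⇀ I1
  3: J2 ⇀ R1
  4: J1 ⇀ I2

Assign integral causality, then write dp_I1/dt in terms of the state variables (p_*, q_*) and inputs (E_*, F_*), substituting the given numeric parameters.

dp_I1/dt = -p_I1/5 + p_I2/8

#1 |J1  (Se1 fixes effort; stroke away)
#2 |I1  (I1 outputs flow p/I1)
#4 |I2  (I2 integral (f out))
#0 |J1  (J1: bond 4 brought flow, rest push out)
#3 |J2  (closing 0-jn rule on J2)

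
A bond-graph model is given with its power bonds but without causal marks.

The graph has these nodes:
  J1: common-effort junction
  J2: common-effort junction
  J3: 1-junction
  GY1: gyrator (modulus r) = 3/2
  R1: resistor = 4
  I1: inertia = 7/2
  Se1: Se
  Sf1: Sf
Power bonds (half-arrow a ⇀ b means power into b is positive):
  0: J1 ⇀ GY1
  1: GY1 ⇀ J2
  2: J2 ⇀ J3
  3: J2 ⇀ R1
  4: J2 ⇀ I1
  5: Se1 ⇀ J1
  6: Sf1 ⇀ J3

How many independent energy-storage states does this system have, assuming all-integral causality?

1  (I1 all integral)

β5 →J1  (Se1 (Se) sets effort on bond)
β6 →Sf1  (Sf1 (Sf) sets flow on bond)
β0 →GY1  (J1: bond 5 brought effort, rest push out)
β2 →J3  (1-jn J3 has f-setter on 6)
β1 →GY1  (GY GY1: same side as bond 0)
β4 →I1  (I1 integral (f out))
β3 →J2  (closing 0-jn rule on J2)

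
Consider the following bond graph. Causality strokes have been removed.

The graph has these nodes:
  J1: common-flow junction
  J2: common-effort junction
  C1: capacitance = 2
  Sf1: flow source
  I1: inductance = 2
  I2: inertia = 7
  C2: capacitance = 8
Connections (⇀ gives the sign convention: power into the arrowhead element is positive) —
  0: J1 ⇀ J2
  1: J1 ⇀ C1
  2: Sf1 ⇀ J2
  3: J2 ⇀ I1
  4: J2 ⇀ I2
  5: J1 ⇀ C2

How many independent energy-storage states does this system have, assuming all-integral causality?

4  (C1, C2, I1, I2 all integral)

b2 |Sf1  (Sf1: flow source, stroke at near end)
b1 |J1  (C1: C, integral causality)
b3 |I1  (I1 integral (f out))
b4 |I2  (I2: I, integral causality)
b0 |J2  (only one effort-in slot at J2)
b5 |J1  (1-jn J1 has f-setter on 0)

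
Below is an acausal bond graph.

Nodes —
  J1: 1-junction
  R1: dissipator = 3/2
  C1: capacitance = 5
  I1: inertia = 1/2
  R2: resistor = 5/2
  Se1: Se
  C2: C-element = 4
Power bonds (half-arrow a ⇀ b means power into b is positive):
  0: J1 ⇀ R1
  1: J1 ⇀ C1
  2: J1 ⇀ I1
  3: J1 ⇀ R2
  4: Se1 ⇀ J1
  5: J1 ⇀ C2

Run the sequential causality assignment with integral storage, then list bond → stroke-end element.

β4 stroke at J1  (source Se1 imposes e)
β1 stroke at J1  (prefer integral on C1)
β2 stroke at I1  (prefer integral on I1)
β0 stroke at J1  (J1 flow already set via bond 2)
β3 stroke at J1  (J1 flow already set via bond 2)
β5 stroke at J1  (1-jn J1 has f-setter on 2)

β0 →J1
β1 →J1
β2 →I1
β3 →J1
β4 →J1
β5 →J1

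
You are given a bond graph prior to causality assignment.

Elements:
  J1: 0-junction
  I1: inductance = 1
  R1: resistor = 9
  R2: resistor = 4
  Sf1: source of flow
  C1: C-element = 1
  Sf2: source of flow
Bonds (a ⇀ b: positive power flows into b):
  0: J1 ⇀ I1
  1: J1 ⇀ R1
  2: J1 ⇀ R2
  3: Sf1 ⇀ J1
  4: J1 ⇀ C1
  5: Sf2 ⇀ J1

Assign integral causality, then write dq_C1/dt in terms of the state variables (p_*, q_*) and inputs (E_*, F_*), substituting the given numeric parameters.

b3 stroke at Sf1  (Sf1: flow source, stroke at near end)
b5 stroke at Sf2  (Sf2: flow source, stroke at near end)
b0 stroke at I1  (I1 integral (f out))
b4 stroke at J1  (C1 integral (e out))
b1 stroke at R1  (common-e at J1 fixed by 4)
b2 stroke at R2  (J1 effort already set via bond 4)

dq_C1/dt = F_Sf1 + F_Sf2 - p_I1 - 13*q_C1/36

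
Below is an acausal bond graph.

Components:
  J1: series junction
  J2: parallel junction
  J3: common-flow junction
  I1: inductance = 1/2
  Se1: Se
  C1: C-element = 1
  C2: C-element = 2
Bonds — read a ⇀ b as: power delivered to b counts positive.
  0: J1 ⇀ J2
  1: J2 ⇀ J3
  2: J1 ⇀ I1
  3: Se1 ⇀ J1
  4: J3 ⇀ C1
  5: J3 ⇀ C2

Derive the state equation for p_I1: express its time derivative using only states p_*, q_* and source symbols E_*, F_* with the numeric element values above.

dp_I1/dt = E_Se1 - q_C1 - q_C2/2

bond 3 stroke→J1  (Se1 fixes effort; stroke away)
bond 2 stroke→I1  (I1: I, integral causality)
bond 0 stroke→J1  (common-f at J1 fixed by 2)
bond 1 stroke→J2  (J2: last free bond brings effort in)
bond 4 stroke→J3  (1-jn J3 has f-setter on 1)
bond 5 stroke→J3  (common-f at J3 fixed by 1)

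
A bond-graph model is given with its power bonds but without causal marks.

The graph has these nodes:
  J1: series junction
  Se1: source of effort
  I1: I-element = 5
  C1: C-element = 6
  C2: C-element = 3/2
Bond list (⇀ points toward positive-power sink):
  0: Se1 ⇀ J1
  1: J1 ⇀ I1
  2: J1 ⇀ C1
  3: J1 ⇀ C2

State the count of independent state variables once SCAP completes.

b0 →J1  (Se1 (Se) sets effort on bond)
b1 →I1  (I1 outputs flow p/I1)
b2 →J1  (J1: bond 1 brought flow, rest push out)
b3 →J1  (J1: bond 1 brought flow, rest push out)

3  (C1, C2, I1 all integral)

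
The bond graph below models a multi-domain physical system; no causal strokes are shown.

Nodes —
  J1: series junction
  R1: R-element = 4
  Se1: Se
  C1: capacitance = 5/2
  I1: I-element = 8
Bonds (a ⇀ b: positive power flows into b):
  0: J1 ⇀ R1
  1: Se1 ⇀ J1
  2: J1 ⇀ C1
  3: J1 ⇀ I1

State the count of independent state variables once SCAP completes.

bond 1 |J1  (Se1 fixes effort; stroke away)
bond 2 |J1  (C1 outputs effort q/C1)
bond 3 |I1  (prefer integral on I1)
bond 0 |J1  (J1: bond 3 brought flow, rest push out)

2  (C1, I1 all integral)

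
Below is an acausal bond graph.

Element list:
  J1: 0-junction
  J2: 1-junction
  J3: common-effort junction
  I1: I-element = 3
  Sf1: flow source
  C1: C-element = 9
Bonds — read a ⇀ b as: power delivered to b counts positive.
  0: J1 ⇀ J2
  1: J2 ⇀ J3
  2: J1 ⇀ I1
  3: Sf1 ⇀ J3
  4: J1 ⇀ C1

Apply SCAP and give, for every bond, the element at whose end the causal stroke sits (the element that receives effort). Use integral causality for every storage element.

β0 stroke at J2
β1 stroke at J3
β2 stroke at I1
β3 stroke at Sf1
β4 stroke at J1

bond 3 →Sf1  (Sf1 (Sf) sets flow on bond)
bond 1 →J3  (J3 needs exactly one e-in)
bond 0 →J2  (1-jn J2 has f-setter on 1)
bond 2 →I1  (I1 outputs flow p/I1)
bond 4 →J1  (closing 0-jn rule on J1)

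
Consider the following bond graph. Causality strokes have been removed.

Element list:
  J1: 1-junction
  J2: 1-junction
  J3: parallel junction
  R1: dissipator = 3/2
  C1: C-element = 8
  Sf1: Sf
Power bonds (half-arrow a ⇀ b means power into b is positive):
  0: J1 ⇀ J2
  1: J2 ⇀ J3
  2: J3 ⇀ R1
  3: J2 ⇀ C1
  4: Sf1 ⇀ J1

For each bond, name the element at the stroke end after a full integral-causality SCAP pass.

bond 4 stroke at Sf1  (Sf1 (Sf) sets flow on bond)
bond 0 stroke at J1  (J1: bond 4 brought flow, rest push out)
bond 1 stroke at J2  (J2 flow already set via bond 0)
bond 3 stroke at J2  (common-f at J2 fixed by 0)
bond 2 stroke at J3  (J3 needs exactly one e-in)

#0 |J1
#1 |J2
#2 |J3
#3 |J2
#4 |Sf1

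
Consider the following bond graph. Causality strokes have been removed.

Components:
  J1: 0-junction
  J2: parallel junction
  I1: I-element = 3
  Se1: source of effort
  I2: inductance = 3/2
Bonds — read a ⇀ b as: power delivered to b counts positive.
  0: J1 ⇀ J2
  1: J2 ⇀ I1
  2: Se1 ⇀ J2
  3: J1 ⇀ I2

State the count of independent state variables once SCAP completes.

β2 →J2  (source Se1 imposes e)
β0 →J1  (J2: bond 2 brought effort, rest push out)
β1 →I1  (0-jn J2 has e-setter on 2)
β3 →I2  (J1 effort already set via bond 0)

2  (I1, I2 all integral)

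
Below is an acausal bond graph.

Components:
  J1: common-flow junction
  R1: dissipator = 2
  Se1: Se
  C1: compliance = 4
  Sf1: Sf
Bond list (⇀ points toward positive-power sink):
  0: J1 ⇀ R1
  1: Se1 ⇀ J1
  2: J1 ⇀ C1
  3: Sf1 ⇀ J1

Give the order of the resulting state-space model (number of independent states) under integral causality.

1  (C1 all integral)

#1 →J1  (Se1: effort source, stroke at far end)
#3 →Sf1  (Sf1 fixes flow; stroke at Sf1)
#0 →J1  (J1: bond 3 brought flow, rest push out)
#2 →J1  (J1 flow already set via bond 3)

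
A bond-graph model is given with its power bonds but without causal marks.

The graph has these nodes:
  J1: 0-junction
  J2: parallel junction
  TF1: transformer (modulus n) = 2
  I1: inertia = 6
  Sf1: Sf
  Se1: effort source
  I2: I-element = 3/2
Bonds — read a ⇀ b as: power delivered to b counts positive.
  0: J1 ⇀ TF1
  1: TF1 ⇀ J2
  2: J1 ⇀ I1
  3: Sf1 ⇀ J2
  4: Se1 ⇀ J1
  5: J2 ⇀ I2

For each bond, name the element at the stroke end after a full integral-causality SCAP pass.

bond 0 |TF1
bond 1 |J2
bond 2 |I1
bond 3 |Sf1
bond 4 |J1
bond 5 |I2

#3 stroke at Sf1  (source Sf1 imposes f)
#4 stroke at J1  (Se1: effort source, stroke at far end)
#0 stroke at TF1  (common-e at J1 fixed by 4)
#2 stroke at I1  (J1 effort already set via bond 4)
#1 stroke at J2  (through TF1, causality passes straight; one stroke at TF1)
#5 stroke at I2  (common-e at J2 fixed by 1)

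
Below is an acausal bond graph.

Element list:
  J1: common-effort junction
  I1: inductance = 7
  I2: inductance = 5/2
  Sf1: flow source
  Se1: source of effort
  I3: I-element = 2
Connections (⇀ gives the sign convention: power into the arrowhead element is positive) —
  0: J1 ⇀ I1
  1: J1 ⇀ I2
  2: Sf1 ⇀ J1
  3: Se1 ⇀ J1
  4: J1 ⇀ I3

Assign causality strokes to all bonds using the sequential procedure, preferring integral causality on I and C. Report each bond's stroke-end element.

#2 stroke→Sf1  (Sf1: flow source, stroke at near end)
#3 stroke→J1  (Se1 fixes effort; stroke away)
#0 stroke→I1  (0-jn J1 has e-setter on 3)
#1 stroke→I2  (0-jn J1 has e-setter on 3)
#4 stroke→I3  (J1 effort already set via bond 3)

bond 0 stroke at I1
bond 1 stroke at I2
bond 2 stroke at Sf1
bond 3 stroke at J1
bond 4 stroke at I3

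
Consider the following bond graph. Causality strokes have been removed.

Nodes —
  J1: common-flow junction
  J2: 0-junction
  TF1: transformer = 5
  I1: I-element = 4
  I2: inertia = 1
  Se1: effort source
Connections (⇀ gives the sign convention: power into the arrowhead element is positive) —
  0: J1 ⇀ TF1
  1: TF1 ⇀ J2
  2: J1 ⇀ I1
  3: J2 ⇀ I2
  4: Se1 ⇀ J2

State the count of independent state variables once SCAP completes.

bond 4 stroke→J2  (Se1 fixes effort; stroke away)
bond 1 stroke→TF1  (J2 effort already set via bond 4)
bond 3 stroke→I2  (common-e at J2 fixed by 4)
bond 0 stroke→J1  (through TF1, causality passes straight; one stroke at TF1)
bond 2 stroke→I1  (J1 needs exactly one f-in)

2  (I1, I2 all integral)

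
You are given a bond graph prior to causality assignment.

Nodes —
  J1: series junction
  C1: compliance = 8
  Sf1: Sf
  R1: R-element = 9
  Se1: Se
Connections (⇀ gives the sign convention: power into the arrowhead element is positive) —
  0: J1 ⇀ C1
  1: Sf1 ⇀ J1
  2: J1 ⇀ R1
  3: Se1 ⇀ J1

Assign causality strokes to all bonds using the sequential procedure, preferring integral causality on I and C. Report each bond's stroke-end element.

bond 0 |J1
bond 1 |Sf1
bond 2 |J1
bond 3 |J1

β1 →Sf1  (Sf1: flow source, stroke at near end)
β3 →J1  (source Se1 imposes e)
β0 →J1  (J1 flow already set via bond 1)
β2 →J1  (common-f at J1 fixed by 1)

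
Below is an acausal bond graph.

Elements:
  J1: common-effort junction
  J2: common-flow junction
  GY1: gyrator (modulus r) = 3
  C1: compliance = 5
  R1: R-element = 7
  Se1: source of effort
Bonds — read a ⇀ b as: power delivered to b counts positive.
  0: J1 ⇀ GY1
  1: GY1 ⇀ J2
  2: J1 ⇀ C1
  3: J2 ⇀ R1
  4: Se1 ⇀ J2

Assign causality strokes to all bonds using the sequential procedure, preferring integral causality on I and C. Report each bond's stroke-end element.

#4 |J2  (source Se1 imposes e)
#2 |J1  (prefer integral on C1)
#0 |GY1  (common-e at J1 fixed by 2)
#1 |GY1  (GY1: gyrator matches bond 0)
#3 |J2  (J2 flow already set via bond 1)

β0 stroke at GY1
β1 stroke at GY1
β2 stroke at J1
β3 stroke at J2
β4 stroke at J2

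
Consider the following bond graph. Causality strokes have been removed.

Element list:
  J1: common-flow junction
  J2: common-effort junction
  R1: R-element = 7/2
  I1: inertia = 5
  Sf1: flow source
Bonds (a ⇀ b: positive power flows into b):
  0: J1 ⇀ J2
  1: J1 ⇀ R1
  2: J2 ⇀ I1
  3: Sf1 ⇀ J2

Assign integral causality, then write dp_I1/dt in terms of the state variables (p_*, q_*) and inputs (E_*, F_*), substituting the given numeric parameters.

dp_I1/dt = 7*F_Sf1/2 - 7*p_I1/10

bond 3 stroke at Sf1  (source Sf1 imposes f)
bond 2 stroke at I1  (I1 integral (f out))
bond 0 stroke at J2  (only one effort-in slot at J2)
bond 1 stroke at J1  (common-f at J1 fixed by 0)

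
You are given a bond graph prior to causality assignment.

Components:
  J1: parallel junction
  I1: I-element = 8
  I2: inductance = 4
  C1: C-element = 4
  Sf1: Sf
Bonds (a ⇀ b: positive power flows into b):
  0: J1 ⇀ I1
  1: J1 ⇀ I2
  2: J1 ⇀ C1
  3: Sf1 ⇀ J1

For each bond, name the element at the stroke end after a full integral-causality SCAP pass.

bond 0 stroke→I1
bond 1 stroke→I2
bond 2 stroke→J1
bond 3 stroke→Sf1

#3 |Sf1  (Sf1 (Sf) sets flow on bond)
#0 |I1  (I1 integral (f out))
#1 |I2  (I2: I, integral causality)
#2 |J1  (only one effort-in slot at J1)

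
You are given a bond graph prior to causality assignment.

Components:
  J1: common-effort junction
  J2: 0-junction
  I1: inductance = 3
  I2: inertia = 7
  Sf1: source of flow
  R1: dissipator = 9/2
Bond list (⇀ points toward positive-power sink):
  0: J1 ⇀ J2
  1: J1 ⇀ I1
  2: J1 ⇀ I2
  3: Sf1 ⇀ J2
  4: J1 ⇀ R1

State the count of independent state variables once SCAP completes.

bond 3 stroke at Sf1  (source Sf1 imposes f)
bond 0 stroke at J2  (J2: last free bond brings effort in)
bond 1 stroke at I1  (prefer integral on I1)
bond 2 stroke at I2  (I2 outputs flow p/I2)
bond 4 stroke at J1  (closing 0-jn rule on J1)

2  (I1, I2 all integral)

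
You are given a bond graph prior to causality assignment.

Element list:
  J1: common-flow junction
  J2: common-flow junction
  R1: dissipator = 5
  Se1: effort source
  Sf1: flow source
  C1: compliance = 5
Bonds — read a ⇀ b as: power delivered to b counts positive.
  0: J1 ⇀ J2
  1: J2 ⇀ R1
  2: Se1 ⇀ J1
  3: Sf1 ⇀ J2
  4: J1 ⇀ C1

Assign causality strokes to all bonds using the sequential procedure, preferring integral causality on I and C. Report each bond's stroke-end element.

b0 stroke at J2
b1 stroke at J2
b2 stroke at J1
b3 stroke at Sf1
b4 stroke at J1

#2 →J1  (Se1 (Se) sets effort on bond)
#3 →Sf1  (Sf1 fixes flow; stroke at Sf1)
#0 →J2  (1-jn J2 has f-setter on 3)
#1 →J2  (J2 flow already set via bond 3)
#4 →J1  (J1 flow already set via bond 0)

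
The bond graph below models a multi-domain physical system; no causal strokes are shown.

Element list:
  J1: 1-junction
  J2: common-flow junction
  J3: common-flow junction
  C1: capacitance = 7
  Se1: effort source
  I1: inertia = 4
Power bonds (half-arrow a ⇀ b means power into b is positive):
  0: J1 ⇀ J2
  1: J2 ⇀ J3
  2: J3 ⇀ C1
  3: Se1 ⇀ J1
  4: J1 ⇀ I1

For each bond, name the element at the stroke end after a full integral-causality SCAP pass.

β3 stroke→J1  (source Se1 imposes e)
β2 stroke→J3  (C1: C, integral causality)
β1 stroke→J2  (J3 needs exactly one f-in)
β0 stroke→J1  (only one flow-in slot at J2)
β4 stroke→I1  (J1: last free bond brings flow in)

bond 0 stroke→J1
bond 1 stroke→J2
bond 2 stroke→J3
bond 3 stroke→J1
bond 4 stroke→I1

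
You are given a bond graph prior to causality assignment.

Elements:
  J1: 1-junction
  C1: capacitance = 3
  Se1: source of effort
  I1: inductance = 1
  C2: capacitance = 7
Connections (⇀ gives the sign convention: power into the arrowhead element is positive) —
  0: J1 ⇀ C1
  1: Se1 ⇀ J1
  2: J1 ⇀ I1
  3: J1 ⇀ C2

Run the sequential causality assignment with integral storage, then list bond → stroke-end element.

#1 |J1  (Se1 fixes effort; stroke away)
#0 |J1  (C1: C, integral causality)
#2 |I1  (I1 integral (f out))
#3 |J1  (common-f at J1 fixed by 2)

bond 0 |J1
bond 1 |J1
bond 2 |I1
bond 3 |J1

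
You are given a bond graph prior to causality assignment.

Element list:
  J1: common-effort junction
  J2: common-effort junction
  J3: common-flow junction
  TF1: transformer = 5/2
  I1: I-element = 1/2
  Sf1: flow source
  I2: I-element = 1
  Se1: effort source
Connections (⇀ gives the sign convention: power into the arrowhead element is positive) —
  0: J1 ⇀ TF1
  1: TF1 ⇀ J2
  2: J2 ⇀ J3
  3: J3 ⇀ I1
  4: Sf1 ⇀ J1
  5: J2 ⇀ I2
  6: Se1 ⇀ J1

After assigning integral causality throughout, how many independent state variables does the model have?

2  (I1, I2 all integral)

β4 stroke at Sf1  (Sf1 fixes flow; stroke at Sf1)
β6 stroke at J1  (source Se1 imposes e)
β0 stroke at TF1  (common-e at J1 fixed by 6)
β1 stroke at J2  (TF1 one-in-one-out from 0)
β2 stroke at J3  (J2 effort already set via bond 1)
β5 stroke at I2  (J2: bond 1 brought effort, rest push out)
β3 stroke at I1  (J3 needs exactly one f-in)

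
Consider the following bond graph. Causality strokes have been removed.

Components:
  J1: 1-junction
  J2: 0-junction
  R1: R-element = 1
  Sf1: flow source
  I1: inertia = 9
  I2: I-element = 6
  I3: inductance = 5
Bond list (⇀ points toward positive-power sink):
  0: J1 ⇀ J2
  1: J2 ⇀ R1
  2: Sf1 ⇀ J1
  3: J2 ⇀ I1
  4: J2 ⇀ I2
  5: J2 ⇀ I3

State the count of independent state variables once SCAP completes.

#2 stroke→Sf1  (Sf1 (Sf) sets flow on bond)
#0 stroke→J1  (1-jn J1 has f-setter on 2)
#3 stroke→I1  (I1 integral (f out))
#4 stroke→I2  (I2: I, integral causality)
#5 stroke→I3  (I3 outputs flow p/I3)
#1 stroke→J2  (J2 needs exactly one e-in)

3  (I1, I2, I3 all integral)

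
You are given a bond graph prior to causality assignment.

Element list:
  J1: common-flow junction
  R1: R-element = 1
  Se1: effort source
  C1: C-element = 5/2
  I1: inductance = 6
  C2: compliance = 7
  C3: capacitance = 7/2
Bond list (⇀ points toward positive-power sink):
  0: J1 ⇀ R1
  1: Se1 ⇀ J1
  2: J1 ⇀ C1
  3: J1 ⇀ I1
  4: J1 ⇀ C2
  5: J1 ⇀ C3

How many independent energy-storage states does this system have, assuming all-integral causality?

4  (C1, C2, C3, I1 all integral)

b1 |J1  (Se1 (Se) sets effort on bond)
b2 |J1  (prefer integral on C1)
b3 |I1  (I1 outputs flow p/I1)
b0 |J1  (J1 flow already set via bond 3)
b4 |J1  (common-f at J1 fixed by 3)
b5 |J1  (J1: bond 3 brought flow, rest push out)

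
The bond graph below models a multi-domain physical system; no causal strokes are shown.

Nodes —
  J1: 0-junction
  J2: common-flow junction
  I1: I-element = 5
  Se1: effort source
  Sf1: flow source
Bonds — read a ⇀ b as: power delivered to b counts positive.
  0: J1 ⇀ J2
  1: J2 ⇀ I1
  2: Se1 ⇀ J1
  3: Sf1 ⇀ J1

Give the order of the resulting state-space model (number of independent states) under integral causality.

1  (I1 all integral)

bond 2 stroke at J1  (Se1 (Se) sets effort on bond)
bond 3 stroke at Sf1  (Sf1 (Sf) sets flow on bond)
bond 0 stroke at J2  (J1: bond 2 brought effort, rest push out)
bond 1 stroke at I1  (J2 needs exactly one f-in)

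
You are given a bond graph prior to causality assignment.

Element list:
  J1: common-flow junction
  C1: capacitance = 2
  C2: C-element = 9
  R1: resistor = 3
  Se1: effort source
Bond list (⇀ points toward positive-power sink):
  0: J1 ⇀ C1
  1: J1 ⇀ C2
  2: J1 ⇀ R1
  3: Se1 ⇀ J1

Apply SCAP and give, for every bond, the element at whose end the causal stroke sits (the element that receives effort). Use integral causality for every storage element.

b3 stroke at J1  (source Se1 imposes e)
b0 stroke at J1  (C1 integral (e out))
b1 stroke at J1  (prefer integral on C2)
b2 stroke at R1  (J1 needs exactly one f-in)

#0 |J1
#1 |J1
#2 |R1
#3 |J1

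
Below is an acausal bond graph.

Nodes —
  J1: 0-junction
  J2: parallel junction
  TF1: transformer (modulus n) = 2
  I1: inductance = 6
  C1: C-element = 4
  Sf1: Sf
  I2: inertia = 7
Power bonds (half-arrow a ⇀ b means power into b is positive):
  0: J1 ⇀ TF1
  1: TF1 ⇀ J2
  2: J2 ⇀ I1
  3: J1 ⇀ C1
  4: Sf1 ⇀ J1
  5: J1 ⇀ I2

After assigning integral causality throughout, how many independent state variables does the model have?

bond 4 stroke at Sf1  (Sf1 (Sf) sets flow on bond)
bond 2 stroke at I1  (prefer integral on I1)
bond 1 stroke at J2  (J2: last free bond brings effort in)
bond 0 stroke at TF1  (TF1: transformer flips bond 1)
bond 3 stroke at J1  (prefer integral on C1)
bond 5 stroke at I2  (0-jn J1 has e-setter on 3)

3  (C1, I1, I2 all integral)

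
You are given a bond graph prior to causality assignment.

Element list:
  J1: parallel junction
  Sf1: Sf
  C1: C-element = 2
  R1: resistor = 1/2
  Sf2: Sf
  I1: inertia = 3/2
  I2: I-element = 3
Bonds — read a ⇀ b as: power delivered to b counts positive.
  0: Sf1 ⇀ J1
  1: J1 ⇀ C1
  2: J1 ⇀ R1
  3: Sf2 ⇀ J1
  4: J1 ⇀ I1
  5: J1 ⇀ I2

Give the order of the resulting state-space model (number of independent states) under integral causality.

3  (C1, I1, I2 all integral)

β0 |Sf1  (source Sf1 imposes f)
β3 |Sf2  (Sf2: flow source, stroke at near end)
β1 |J1  (C1: C, integral causality)
β2 |R1  (0-jn J1 has e-setter on 1)
β4 |I1  (J1: bond 1 brought effort, rest push out)
β5 |I2  (J1 effort already set via bond 1)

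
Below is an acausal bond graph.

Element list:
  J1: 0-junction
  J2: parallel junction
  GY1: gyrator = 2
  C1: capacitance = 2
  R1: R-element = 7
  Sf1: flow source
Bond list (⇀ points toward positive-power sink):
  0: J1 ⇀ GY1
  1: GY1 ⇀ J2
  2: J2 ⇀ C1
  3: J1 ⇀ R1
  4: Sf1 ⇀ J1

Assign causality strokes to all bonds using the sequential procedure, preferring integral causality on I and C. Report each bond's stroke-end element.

bond 0 |GY1
bond 1 |GY1
bond 2 |J2
bond 3 |J1
bond 4 |Sf1

#4 stroke→Sf1  (Sf1 (Sf) sets flow on bond)
#2 stroke→J2  (prefer integral on C1)
#1 stroke→GY1  (0-jn J2 has e-setter on 2)
#0 stroke→GY1  (through GY1, causality inverts; strokes same side of GY1)
#3 stroke→J1  (J1 needs exactly one e-in)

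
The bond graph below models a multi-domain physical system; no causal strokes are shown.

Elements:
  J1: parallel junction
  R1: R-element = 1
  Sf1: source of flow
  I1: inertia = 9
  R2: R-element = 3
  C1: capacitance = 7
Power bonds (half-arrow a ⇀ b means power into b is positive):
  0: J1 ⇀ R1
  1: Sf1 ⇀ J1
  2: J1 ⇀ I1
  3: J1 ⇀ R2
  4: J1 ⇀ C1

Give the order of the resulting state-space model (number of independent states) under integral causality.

bond 1 stroke→Sf1  (Sf1 fixes flow; stroke at Sf1)
bond 2 stroke→I1  (I1 integral (f out))
bond 4 stroke→J1  (C1 integral (e out))
bond 0 stroke→R1  (J1 effort already set via bond 4)
bond 3 stroke→R2  (J1: bond 4 brought effort, rest push out)

2  (C1, I1 all integral)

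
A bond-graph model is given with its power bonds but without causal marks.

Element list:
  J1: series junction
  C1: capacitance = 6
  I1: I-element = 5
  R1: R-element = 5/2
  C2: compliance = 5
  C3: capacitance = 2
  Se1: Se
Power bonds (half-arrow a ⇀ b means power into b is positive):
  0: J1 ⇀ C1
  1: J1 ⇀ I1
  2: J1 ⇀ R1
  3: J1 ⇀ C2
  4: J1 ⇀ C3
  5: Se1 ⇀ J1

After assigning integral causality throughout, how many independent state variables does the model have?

b5 stroke→J1  (Se1 (Se) sets effort on bond)
b0 stroke→J1  (C1: C, integral causality)
b1 stroke→I1  (prefer integral on I1)
b2 stroke→J1  (common-f at J1 fixed by 1)
b3 stroke→J1  (1-jn J1 has f-setter on 1)
b4 stroke→J1  (J1 flow already set via bond 1)

4  (C1, C2, C3, I1 all integral)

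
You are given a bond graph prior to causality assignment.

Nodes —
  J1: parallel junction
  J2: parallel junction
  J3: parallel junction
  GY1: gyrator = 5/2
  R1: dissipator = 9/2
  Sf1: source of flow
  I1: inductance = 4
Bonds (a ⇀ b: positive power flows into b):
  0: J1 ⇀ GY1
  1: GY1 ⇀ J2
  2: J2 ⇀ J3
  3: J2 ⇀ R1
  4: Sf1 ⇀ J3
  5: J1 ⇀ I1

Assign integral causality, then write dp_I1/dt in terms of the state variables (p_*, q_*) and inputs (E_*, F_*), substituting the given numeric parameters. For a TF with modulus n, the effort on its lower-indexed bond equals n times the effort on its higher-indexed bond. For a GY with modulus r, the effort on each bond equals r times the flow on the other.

bond 4 |Sf1  (Sf1: flow source, stroke at near end)
bond 2 |J3  (J3: last free bond brings effort in)
bond 5 |I1  (I1 outputs flow p/I1)
bond 0 |J1  (J1 needs exactly one e-in)
bond 1 |J2  (GY1 both-in/both-out from 0)
bond 3 |R1  (common-e at J2 fixed by 1)

dp_I1/dt = -5*F_Sf1/2 - 25*p_I1/72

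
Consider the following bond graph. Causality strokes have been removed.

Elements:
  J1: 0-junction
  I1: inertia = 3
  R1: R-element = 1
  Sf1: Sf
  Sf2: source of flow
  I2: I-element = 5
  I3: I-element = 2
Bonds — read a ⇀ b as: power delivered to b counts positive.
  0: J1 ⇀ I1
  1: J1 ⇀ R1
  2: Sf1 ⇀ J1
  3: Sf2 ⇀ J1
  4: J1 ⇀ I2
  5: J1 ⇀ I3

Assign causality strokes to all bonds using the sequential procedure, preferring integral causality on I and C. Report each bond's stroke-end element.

bond 2 stroke→Sf1  (Sf1: flow source, stroke at near end)
bond 3 stroke→Sf2  (Sf2: flow source, stroke at near end)
bond 0 stroke→I1  (I1 integral (f out))
bond 4 stroke→I2  (prefer integral on I2)
bond 5 stroke→I3  (I3 outputs flow p/I3)
bond 1 stroke→J1  (J1 needs exactly one e-in)

b0 stroke at I1
b1 stroke at J1
b2 stroke at Sf1
b3 stroke at Sf2
b4 stroke at I2
b5 stroke at I3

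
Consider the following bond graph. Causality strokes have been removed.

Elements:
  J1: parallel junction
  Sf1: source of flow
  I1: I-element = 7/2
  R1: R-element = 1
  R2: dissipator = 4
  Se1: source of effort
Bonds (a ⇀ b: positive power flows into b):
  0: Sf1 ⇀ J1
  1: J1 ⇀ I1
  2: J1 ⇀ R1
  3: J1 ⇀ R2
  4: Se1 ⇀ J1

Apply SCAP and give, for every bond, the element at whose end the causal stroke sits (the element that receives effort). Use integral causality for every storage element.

#0 stroke→Sf1
#1 stroke→I1
#2 stroke→R1
#3 stroke→R2
#4 stroke→J1

bond 0 |Sf1  (Sf1 fixes flow; stroke at Sf1)
bond 4 |J1  (source Se1 imposes e)
bond 1 |I1  (J1 effort already set via bond 4)
bond 2 |R1  (common-e at J1 fixed by 4)
bond 3 |R2  (J1 effort already set via bond 4)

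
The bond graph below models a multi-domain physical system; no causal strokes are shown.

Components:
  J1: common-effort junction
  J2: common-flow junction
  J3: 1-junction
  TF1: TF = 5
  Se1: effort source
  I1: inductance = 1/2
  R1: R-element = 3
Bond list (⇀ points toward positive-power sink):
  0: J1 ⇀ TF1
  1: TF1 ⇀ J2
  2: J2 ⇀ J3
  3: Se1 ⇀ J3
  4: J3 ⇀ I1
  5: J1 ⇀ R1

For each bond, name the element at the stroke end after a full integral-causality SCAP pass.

bond 0 stroke at TF1
bond 1 stroke at J2
bond 2 stroke at J3
bond 3 stroke at J3
bond 4 stroke at I1
bond 5 stroke at J1

#3 |J3  (source Se1 imposes e)
#4 |I1  (I1: I, integral causality)
#2 |J3  (J3: bond 4 brought flow, rest push out)
#1 |J2  (common-f at J2 fixed by 2)
#0 |TF1  (TF1: transformer flips bond 1)
#5 |J1  (J1: last free bond brings effort in)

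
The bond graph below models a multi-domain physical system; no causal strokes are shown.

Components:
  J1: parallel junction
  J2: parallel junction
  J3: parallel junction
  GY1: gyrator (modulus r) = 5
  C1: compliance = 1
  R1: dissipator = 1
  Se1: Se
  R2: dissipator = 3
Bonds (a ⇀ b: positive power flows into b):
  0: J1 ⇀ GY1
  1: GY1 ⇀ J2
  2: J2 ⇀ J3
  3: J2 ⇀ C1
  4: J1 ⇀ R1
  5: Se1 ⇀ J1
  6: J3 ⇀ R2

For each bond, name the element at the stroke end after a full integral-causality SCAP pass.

bond 5 |J1  (Se1 (Se) sets effort on bond)
bond 0 |GY1  (common-e at J1 fixed by 5)
bond 4 |R1  (common-e at J1 fixed by 5)
bond 1 |GY1  (through GY1, causality inverts; strokes same side of GY1)
bond 3 |J2  (prefer integral on C1)
bond 2 |J3  (common-e at J2 fixed by 3)
bond 6 |R2  (J3 effort already set via bond 2)

bond 0 |GY1
bond 1 |GY1
bond 2 |J3
bond 3 |J2
bond 4 |R1
bond 5 |J1
bond 6 |R2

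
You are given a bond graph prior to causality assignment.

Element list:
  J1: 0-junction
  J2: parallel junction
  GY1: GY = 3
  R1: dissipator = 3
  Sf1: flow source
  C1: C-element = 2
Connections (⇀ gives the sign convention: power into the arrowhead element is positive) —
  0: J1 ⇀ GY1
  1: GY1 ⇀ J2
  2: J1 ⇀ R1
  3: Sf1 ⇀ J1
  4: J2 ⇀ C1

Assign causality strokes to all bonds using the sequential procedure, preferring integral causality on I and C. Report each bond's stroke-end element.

b3 stroke→Sf1  (Sf1 (Sf) sets flow on bond)
b4 stroke→J2  (C1: C, integral causality)
b1 stroke→GY1  (J2 effort already set via bond 4)
b0 stroke→GY1  (through GY1, causality inverts; strokes same side of GY1)
b2 stroke→J1  (only one effort-in slot at J1)

bond 0 stroke at GY1
bond 1 stroke at GY1
bond 2 stroke at J1
bond 3 stroke at Sf1
bond 4 stroke at J2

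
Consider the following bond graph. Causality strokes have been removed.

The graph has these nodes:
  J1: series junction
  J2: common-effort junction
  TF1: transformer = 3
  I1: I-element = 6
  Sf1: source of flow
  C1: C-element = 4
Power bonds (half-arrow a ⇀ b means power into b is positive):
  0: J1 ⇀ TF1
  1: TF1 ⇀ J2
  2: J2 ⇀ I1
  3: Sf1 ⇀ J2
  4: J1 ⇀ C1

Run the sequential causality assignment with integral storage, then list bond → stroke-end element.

β3 stroke at Sf1  (Sf1 fixes flow; stroke at Sf1)
β2 stroke at I1  (prefer integral on I1)
β1 stroke at J2  (only one effort-in slot at J2)
β0 stroke at TF1  (through TF1, causality passes straight; one stroke at TF1)
β4 stroke at J1  (common-f at J1 fixed by 0)

#0 stroke→TF1
#1 stroke→J2
#2 stroke→I1
#3 stroke→Sf1
#4 stroke→J1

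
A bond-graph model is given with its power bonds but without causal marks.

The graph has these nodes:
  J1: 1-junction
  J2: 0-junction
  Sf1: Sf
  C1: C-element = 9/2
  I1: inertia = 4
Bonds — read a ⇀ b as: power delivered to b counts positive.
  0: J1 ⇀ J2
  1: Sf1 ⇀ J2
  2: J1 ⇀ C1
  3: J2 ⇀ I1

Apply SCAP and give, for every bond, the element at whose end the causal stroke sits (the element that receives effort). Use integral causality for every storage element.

β1 stroke at Sf1  (Sf1 fixes flow; stroke at Sf1)
β2 stroke at J1  (C1 integral (e out))
β0 stroke at J2  (J1: last free bond brings flow in)
β3 stroke at I1  (J2: bond 0 brought effort, rest push out)

b0 →J2
b1 →Sf1
b2 →J1
b3 →I1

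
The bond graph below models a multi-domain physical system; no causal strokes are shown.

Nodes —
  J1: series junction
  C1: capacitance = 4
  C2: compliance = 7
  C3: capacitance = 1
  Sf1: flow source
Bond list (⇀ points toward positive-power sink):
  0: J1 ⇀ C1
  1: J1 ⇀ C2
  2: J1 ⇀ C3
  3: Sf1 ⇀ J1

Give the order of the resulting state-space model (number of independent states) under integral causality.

#3 |Sf1  (Sf1 (Sf) sets flow on bond)
#0 |J1  (J1 flow already set via bond 3)
#1 |J1  (1-jn J1 has f-setter on 3)
#2 |J1  (J1 flow already set via bond 3)

3  (C1, C2, C3 all integral)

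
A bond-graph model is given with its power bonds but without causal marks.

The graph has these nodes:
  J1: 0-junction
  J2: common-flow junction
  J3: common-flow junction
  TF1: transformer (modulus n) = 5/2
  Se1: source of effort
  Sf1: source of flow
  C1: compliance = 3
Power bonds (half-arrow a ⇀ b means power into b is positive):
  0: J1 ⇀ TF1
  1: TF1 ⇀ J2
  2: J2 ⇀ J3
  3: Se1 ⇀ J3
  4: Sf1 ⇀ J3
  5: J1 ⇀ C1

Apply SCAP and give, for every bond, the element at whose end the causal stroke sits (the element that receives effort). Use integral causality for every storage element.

#3 stroke→J3  (Se1: effort source, stroke at far end)
#4 stroke→Sf1  (Sf1 (Sf) sets flow on bond)
#2 stroke→J3  (1-jn J3 has f-setter on 4)
#1 stroke→J2  (J2: bond 2 brought flow, rest push out)
#0 stroke→TF1  (TF1: transformer flips bond 1)
#5 stroke→J1  (only one effort-in slot at J1)

#0 →TF1
#1 →J2
#2 →J3
#3 →J3
#4 →Sf1
#5 →J1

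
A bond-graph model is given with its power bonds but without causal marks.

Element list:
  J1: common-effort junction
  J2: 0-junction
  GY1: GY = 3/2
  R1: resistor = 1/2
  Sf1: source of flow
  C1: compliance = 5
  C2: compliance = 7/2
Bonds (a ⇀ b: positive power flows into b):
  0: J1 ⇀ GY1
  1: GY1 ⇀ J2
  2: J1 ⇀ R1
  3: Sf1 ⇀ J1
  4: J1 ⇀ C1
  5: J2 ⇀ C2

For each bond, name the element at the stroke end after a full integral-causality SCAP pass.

#3 stroke→Sf1  (Sf1 (Sf) sets flow on bond)
#4 stroke→J1  (C1: C, integral causality)
#0 stroke→GY1  (common-e at J1 fixed by 4)
#2 stroke→R1  (J1: bond 4 brought effort, rest push out)
#1 stroke→GY1  (through GY1, causality inverts; strokes same side of GY1)
#5 stroke→J2  (J2: last free bond brings effort in)

b0 →GY1
b1 →GY1
b2 →R1
b3 →Sf1
b4 →J1
b5 →J2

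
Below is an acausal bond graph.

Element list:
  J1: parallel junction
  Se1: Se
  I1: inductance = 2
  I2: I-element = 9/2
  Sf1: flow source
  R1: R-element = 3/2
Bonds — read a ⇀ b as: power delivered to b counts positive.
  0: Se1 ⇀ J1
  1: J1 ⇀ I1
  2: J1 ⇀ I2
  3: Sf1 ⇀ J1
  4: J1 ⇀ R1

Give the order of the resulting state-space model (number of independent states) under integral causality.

2  (I1, I2 all integral)

bond 0 stroke→J1  (Se1 fixes effort; stroke away)
bond 3 stroke→Sf1  (Sf1: flow source, stroke at near end)
bond 1 stroke→I1  (common-e at J1 fixed by 0)
bond 2 stroke→I2  (J1 effort already set via bond 0)
bond 4 stroke→R1  (J1: bond 0 brought effort, rest push out)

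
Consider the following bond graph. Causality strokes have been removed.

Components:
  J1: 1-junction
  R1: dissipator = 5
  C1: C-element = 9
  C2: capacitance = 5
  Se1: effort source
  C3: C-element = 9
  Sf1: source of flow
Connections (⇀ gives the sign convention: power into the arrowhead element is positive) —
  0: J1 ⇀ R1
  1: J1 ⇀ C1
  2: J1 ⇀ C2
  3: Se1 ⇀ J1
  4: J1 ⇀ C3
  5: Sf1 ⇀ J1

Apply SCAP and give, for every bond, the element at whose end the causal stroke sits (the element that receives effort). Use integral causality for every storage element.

bond 0 stroke at J1
bond 1 stroke at J1
bond 2 stroke at J1
bond 3 stroke at J1
bond 4 stroke at J1
bond 5 stroke at Sf1

b3 |J1  (Se1: effort source, stroke at far end)
b5 |Sf1  (source Sf1 imposes f)
b0 |J1  (common-f at J1 fixed by 5)
b1 |J1  (J1 flow already set via bond 5)
b2 |J1  (J1 flow already set via bond 5)
b4 |J1  (J1: bond 5 brought flow, rest push out)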